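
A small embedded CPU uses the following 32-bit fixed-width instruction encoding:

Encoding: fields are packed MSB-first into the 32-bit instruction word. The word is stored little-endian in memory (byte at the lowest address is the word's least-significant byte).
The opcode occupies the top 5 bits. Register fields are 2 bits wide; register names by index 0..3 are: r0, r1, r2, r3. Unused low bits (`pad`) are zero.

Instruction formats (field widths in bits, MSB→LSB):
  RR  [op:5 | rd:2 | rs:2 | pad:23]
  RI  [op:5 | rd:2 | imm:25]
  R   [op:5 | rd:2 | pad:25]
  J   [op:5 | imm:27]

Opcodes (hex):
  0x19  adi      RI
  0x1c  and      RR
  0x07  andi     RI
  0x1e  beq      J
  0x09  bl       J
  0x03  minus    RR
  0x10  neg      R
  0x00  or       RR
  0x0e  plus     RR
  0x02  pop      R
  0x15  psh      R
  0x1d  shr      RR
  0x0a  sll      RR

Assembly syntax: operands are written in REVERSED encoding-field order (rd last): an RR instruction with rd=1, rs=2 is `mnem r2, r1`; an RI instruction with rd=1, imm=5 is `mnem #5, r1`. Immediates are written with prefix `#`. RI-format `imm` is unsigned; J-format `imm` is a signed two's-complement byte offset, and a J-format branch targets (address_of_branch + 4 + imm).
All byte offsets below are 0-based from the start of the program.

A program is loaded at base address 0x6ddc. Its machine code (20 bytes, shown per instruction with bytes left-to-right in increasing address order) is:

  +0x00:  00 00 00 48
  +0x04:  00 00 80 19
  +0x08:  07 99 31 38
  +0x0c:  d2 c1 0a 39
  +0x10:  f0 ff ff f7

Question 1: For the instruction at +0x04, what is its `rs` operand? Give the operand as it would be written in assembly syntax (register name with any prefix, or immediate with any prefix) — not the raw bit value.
r3

[04] 00 00 80 19 → 0x19800000
  op=0x19800000>>27=0x3 ⇒ minus (RR)
  [26:25] rd=0 = r0
  [24:23] rs=3 = r3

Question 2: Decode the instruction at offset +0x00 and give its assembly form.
off 0x00: read 00 00 00 48 as little → 0x48000000
  top 5b → 0x9 → bl [J]
  [26:0] imm=0 = #0

bl #0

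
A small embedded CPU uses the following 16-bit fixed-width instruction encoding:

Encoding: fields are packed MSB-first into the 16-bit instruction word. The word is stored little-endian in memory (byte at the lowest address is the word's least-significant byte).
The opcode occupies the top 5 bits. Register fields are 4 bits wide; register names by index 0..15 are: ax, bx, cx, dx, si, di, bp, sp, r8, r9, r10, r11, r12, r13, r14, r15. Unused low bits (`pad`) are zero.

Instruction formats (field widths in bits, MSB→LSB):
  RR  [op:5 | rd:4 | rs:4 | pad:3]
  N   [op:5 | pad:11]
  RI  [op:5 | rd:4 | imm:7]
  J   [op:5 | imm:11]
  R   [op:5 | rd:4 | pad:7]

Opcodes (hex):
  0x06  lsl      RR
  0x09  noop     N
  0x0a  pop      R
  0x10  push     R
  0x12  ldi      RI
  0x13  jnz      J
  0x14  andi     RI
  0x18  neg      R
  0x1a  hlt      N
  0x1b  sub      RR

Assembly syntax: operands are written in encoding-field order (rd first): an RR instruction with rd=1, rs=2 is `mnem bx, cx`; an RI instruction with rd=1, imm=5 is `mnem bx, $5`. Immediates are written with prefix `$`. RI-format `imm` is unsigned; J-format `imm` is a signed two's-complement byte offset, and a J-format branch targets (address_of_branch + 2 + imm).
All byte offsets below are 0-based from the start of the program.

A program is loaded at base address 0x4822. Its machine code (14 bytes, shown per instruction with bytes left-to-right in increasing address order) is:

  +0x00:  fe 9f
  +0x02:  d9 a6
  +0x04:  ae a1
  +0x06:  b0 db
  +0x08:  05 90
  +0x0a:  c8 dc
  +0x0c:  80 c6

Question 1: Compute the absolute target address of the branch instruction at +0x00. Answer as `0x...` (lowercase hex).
0x4822

@+00  little-endian(fe 9f) = 0x9ffe
  op=0x9ffe>>11=0x13 ⇒ jnz (J)
  imm@[10:0]=0x7fe (s11→-2) ⇒ $-2
  target = base 0x4822 + off 0x00 + 2 + imm -2 = 0x4822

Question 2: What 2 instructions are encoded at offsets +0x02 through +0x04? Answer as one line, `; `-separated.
andi r13, $89; andi dx, $46

@+02  little-endian(d9 a6) = 0xa6d9
  op=0xa6d9>>11=0x14 ⇒ andi (RI)
  [10:7] rd=13 = r13
  [6:0] imm=89 = $89
@+04  little-endian(ae a1) = 0xa1ae
  op=0xa1ae>>11=0x14 ⇒ andi (RI)
  [10:7] rd=3 = dx
  [6:0] imm=46 = $46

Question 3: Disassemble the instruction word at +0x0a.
@+0a  little-endian(c8 dc) = 0xdcc8
  top 5b → 0x1b → sub [RR]
  rd@[10:7]=0x9 ⇒ r9
  rs@[6:3]=0x9 ⇒ r9

sub r9, r9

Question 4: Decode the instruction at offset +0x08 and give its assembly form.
ldi ax, $5

[08] 05 90 → 0x9005
  opcode bits[15:11]=0x12: ldi/RI
  [10:7] rd=0 = ax
  [6:0] imm=5 = $5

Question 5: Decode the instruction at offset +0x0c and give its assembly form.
neg r13

@+0c  little-endian(80 c6) = 0xc680
  op=0xc680>>11=0x18 ⇒ neg (R)
  rd: (w>>7)&0xf=0xd → r13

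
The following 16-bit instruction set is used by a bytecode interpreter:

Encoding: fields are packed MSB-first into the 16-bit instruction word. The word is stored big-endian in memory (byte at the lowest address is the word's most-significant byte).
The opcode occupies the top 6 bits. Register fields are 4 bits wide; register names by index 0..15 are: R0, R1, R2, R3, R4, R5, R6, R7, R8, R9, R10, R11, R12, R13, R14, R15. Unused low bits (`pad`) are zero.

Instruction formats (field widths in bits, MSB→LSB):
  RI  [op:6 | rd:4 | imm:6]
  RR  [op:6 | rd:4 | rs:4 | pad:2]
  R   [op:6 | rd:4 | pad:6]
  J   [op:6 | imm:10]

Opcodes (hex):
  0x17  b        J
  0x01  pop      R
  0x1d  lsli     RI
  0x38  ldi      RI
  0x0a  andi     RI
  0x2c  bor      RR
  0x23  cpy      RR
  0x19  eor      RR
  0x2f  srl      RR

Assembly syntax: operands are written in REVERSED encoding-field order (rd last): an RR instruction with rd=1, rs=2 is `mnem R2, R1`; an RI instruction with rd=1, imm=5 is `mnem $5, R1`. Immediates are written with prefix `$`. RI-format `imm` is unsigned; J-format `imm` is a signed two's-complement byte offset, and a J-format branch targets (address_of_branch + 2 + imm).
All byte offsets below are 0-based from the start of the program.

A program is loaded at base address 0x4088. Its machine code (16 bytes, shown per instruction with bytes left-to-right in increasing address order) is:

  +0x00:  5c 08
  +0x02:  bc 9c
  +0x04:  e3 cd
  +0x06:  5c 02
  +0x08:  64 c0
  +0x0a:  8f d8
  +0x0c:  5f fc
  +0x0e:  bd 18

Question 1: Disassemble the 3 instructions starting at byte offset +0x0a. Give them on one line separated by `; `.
@+0a  big-endian(8f d8) = 0x8fd8
  top 6b → 0x23 → cpy [RR]
  rd@[9:6]=0xf ⇒ R15
  rs@[5:2]=0x6 ⇒ R6
@+0c  big-endian(5f fc) = 0x5ffc
  top 6b → 0x17 → b [J]
  imm@[9:0]=0x3fc (s10→-4) ⇒ $-4
@+0e  big-endian(bd 18) = 0xbd18
  top 6b → 0x2f → srl [RR]
  rd@[9:6]=0x4 ⇒ R4
  rs@[5:2]=0x6 ⇒ R6

cpy R6, R15; b $-4; srl R6, R4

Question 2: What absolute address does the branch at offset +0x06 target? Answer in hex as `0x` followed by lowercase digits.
off 0x06: read 5c 02 as big → 0x5c02
  op=0x5c02>>10=0x17 ⇒ b (J)
  [9:0] imm=2 = $2
  target = base 0x4088 + off 0x06 + 2 + imm 2 = 0x4092

0x4092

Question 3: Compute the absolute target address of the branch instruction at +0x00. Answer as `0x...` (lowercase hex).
off 0x00: read 5c 08 as big → 0x5c08
  op=0x5c08>>10=0x17 ⇒ b (J)
  imm: (w>>0)&0x3ff=0x8 → $8
  target = base 0x4088 + off 0x00 + 2 + imm 8 = 0x4092

0x4092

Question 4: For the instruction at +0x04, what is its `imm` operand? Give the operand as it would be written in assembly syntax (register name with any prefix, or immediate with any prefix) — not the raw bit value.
+0x04: e3 cd ⇒ word 0xe3cd (big)
  op=0xe3cd>>10=0x38 ⇒ ldi (RI)
  rd@[9:6]=0xf ⇒ R15
  imm@[5:0]=0xd ⇒ $13

$13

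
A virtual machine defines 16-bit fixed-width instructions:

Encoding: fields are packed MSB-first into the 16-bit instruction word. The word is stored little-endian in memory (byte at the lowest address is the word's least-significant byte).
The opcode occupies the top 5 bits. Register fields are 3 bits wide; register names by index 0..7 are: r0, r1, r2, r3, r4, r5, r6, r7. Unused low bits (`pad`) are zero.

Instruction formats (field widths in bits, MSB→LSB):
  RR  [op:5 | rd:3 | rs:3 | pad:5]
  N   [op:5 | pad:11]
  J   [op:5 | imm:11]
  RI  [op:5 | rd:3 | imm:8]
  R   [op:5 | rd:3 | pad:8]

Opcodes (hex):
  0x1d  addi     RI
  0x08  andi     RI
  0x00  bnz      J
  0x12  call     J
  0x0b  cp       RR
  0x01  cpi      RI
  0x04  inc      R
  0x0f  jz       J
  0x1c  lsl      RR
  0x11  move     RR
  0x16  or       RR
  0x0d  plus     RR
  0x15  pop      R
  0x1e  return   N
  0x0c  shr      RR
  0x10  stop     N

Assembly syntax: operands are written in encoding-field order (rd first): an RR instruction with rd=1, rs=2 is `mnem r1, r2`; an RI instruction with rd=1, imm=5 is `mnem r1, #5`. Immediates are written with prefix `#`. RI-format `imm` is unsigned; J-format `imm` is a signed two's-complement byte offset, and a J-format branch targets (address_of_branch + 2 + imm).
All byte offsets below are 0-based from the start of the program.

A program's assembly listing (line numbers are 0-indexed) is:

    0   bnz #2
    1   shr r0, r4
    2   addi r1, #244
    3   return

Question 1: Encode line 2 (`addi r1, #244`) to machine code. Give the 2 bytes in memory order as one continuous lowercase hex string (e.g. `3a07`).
L2: addi op=0x1d:5|rd=1:3|imm=244:8 ⇒ 0xe9f4 ⇒ little f4 e9

f4e9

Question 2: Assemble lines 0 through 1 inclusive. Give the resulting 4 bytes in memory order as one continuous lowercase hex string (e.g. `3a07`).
02008060

0. bnz fields op=0x0:5|imm=2:11 → word 0002h → 02 00
1. shr fields op=0xc:5|rd=0:3|rs=4:3|pad=0:5 → word 6080h → 80 60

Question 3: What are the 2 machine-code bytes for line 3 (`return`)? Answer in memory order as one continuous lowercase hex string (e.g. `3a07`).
00f0

3. return fields op=0x1e:5|pad=0:11 → word f000h → 00 f0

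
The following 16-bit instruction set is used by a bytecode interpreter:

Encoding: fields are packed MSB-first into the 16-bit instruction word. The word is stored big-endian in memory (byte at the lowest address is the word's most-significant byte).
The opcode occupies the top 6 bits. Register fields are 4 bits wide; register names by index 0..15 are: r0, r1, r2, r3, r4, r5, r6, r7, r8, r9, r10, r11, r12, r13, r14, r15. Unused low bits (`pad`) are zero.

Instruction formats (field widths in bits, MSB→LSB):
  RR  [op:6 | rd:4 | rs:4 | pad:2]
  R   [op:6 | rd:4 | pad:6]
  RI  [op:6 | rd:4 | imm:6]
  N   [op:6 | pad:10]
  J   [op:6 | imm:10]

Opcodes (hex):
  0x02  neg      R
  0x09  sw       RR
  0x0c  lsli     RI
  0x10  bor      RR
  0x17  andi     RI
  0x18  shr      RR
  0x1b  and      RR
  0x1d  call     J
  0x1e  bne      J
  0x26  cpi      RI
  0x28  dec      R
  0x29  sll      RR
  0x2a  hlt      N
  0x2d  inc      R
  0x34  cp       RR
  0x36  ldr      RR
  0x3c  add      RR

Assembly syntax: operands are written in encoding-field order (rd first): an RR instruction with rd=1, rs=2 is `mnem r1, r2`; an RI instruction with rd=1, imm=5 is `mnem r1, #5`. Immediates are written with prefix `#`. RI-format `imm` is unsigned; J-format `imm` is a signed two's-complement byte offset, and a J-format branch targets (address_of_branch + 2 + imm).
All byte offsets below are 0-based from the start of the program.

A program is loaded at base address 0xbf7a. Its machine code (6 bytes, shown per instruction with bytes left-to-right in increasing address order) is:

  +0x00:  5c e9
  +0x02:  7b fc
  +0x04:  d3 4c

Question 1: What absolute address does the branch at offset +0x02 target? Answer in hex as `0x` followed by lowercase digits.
0xbf7a

off 0x02: read 7b fc as big → 0x7bfc
  top 6b → 0x1e → bne [J]
  imm: (w>>0)&0x3ff=0x3fc (s10→-4) → #-4
  target = base 0xbf7a + off 0x02 + 2 + imm -4 = 0xbf7a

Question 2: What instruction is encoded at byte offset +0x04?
cp r13, r3

@+04  big-endian(d3 4c) = 0xd34c
  top 6b → 0x34 → cp [RR]
  rd@[9:6]=0xd ⇒ r13
  rs@[5:2]=0x3 ⇒ r3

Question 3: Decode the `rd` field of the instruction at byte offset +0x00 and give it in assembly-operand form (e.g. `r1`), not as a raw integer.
r3

+0x00: 5c e9 ⇒ word 0x5ce9 (big)
  top 6b → 0x17 → andi [RI]
  rd@[9:6]=0x3 ⇒ r3
  imm@[5:0]=0x29 ⇒ #41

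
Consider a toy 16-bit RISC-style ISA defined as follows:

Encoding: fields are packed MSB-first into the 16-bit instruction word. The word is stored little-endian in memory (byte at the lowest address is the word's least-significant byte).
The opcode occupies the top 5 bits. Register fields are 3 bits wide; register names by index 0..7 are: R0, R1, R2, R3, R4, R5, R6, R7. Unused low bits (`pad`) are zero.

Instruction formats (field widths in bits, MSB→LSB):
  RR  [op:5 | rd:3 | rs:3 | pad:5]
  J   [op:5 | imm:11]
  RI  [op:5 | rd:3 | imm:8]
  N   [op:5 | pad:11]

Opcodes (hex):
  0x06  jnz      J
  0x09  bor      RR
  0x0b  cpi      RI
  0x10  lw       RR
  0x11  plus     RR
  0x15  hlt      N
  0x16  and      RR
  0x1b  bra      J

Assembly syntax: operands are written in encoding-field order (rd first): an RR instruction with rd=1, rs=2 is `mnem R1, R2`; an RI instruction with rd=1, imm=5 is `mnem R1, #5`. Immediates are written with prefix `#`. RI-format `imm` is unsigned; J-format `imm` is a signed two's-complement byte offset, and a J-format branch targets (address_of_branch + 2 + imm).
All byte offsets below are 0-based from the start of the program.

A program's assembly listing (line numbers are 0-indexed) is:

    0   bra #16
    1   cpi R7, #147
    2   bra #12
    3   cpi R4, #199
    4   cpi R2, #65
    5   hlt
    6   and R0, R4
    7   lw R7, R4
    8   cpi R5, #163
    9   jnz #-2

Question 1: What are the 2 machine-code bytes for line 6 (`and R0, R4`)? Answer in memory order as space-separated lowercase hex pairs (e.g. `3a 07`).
L6: and op=0x16:5|rd=0:3|rs=4:3|pad=0:5 ⇒ 0xb080 ⇒ little 80 b0

80 b0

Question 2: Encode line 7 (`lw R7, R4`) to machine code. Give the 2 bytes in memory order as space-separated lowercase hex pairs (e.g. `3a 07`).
80 87

line 7 (lw): pack op=0x10:5|rd=7:3|rs=4:3|pad=0:5 = 0x8780; little→ 80 87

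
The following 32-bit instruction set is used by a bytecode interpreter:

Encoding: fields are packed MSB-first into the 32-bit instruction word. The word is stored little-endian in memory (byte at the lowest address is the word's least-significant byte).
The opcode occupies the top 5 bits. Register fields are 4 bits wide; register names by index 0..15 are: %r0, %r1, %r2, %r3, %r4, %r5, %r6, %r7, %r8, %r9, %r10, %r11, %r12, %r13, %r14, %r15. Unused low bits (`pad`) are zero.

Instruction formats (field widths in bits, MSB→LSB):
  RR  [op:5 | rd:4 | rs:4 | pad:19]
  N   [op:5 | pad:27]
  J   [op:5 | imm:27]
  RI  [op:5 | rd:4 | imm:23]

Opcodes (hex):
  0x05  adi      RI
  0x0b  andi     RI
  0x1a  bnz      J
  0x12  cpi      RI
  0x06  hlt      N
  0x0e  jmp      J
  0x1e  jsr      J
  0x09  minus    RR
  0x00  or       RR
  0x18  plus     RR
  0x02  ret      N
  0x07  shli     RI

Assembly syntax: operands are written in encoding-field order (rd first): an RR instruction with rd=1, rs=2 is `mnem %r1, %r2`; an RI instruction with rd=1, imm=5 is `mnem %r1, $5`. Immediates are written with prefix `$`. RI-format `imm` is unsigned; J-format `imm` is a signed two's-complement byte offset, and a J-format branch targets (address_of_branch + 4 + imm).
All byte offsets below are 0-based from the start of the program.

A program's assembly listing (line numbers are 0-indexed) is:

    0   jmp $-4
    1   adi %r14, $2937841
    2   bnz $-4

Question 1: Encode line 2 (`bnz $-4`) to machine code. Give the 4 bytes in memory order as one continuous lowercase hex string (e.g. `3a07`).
fcffffd7

2. bnz fields op=0x1a:5|imm=-4:27 → word d7fffffch → fc ff ff d7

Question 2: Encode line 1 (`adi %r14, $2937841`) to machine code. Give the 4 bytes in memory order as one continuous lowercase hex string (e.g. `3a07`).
1. adi fields op=0x5:5|rd=14:4|imm=2937841:23 → word 2f2cd3f1h → f1 d3 2c 2f

f1d32c2f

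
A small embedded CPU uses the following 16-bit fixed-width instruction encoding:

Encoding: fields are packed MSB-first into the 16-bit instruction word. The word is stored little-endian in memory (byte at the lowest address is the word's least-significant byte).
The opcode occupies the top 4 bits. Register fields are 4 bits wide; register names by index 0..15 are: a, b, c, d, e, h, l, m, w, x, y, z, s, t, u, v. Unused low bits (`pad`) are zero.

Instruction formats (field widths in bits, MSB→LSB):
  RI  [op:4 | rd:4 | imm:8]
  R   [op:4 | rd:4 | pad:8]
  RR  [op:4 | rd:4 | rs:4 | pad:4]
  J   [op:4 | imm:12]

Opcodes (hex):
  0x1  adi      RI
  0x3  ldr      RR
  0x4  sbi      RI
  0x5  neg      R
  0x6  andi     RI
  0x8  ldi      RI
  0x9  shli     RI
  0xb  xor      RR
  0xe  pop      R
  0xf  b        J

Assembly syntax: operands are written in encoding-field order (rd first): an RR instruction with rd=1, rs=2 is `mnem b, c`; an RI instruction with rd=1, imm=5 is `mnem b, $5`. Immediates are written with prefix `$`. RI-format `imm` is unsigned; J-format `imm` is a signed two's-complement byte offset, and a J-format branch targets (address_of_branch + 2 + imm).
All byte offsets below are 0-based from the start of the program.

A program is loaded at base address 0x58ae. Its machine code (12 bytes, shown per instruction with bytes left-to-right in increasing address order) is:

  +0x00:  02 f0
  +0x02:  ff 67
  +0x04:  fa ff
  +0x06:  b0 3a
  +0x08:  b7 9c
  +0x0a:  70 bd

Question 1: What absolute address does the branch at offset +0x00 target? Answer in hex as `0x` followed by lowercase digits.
0x58b2

off 0x00: read 02 f0 as little → 0xf002
  top 4b → 0xf → b [J]
  imm@[11:0]=0x2 ⇒ $2
  target = base 0x58ae + off 0x00 + 2 + imm 2 = 0x58b2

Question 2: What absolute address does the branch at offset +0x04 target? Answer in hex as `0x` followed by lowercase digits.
@+04  little-endian(fa ff) = 0xfffa
  op=0xfffa>>12=0xf ⇒ b (J)
  imm: (w>>0)&0xfff=0xffa (s12→-6) → $-6
  target = base 0x58ae + off 0x04 + 2 + imm -6 = 0x58ae

0x58ae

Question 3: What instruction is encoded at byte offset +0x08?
shli s, $183

+0x08: b7 9c ⇒ word 0x9cb7 (little)
  top 4b → 0x9 → shli [RI]
  rd: (w>>8)&0xf=0xc → s
  imm: (w>>0)&0xff=0xb7 → $183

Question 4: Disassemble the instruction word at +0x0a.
xor t, m

+0x0a: 70 bd ⇒ word 0xbd70 (little)
  opcode bits[15:12]=0xb: xor/RR
  rd: (w>>8)&0xf=0xd → t
  rs: (w>>4)&0xf=0x7 → m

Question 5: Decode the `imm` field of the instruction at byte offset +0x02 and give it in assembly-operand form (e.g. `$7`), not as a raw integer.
+0x02: ff 67 ⇒ word 0x67ff (little)
  opcode bits[15:12]=0x6: andi/RI
  [11:8] rd=7 = m
  [7:0] imm=255 = $255

$255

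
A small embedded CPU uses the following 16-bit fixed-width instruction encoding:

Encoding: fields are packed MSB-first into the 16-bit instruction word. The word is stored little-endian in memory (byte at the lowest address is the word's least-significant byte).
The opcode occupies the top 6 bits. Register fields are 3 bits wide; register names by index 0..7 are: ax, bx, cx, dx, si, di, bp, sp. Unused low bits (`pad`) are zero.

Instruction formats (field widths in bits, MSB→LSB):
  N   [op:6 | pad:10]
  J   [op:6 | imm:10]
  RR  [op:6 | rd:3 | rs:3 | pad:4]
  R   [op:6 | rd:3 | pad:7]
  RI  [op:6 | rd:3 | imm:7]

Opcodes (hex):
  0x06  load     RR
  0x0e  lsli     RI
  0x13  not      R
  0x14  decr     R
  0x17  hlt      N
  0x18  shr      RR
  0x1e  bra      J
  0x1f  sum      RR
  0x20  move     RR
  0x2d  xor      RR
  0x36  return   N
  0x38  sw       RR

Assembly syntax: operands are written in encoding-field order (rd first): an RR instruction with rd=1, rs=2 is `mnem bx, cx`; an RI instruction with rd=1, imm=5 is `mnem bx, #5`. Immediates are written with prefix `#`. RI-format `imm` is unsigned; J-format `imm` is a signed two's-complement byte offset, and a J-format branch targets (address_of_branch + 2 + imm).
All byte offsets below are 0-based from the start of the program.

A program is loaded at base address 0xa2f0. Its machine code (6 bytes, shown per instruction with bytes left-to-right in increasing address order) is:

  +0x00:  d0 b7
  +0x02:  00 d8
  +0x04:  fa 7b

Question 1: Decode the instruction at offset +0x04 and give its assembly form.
@+04  little-endian(fa 7b) = 0x7bfa
  op=0x7bfa>>10=0x1e ⇒ bra (J)
  [9:0] imm=1018 (s10→-6) = #-6

bra #-6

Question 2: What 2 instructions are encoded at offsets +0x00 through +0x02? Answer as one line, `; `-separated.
[00] d0 b7 → 0xb7d0
  op=0xb7d0>>10=0x2d ⇒ xor (RR)
  rd: (w>>7)&0x7=0x7 → sp
  rs: (w>>4)&0x7=0x5 → di
[02] 00 d8 → 0xd800
  op=0xd800>>10=0x36 ⇒ return (N)

xor sp, di; return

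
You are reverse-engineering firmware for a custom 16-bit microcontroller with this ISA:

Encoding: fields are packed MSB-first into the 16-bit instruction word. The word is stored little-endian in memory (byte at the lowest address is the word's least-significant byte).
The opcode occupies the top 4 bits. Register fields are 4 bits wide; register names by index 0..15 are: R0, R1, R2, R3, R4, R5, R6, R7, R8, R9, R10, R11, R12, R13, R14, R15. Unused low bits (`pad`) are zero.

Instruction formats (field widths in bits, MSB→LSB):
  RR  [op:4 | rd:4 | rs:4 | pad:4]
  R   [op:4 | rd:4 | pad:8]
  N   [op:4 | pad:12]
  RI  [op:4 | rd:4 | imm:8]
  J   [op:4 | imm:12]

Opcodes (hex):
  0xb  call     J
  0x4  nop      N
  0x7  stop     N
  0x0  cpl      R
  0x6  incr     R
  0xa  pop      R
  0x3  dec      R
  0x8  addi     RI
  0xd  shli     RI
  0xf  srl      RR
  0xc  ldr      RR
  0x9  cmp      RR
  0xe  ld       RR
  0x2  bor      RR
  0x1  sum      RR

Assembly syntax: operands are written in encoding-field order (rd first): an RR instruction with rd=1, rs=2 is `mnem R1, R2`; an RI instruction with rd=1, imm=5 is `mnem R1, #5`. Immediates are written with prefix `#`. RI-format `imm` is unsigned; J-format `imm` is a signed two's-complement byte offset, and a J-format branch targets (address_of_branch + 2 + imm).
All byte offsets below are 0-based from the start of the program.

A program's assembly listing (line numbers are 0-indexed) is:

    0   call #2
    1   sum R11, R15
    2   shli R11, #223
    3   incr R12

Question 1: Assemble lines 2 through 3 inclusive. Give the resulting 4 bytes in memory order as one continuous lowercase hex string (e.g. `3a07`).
dfdb006c

L2: shli op=0xd:4|rd=11:4|imm=223:8 ⇒ 0xdbdf ⇒ little df db
L3: incr op=0x6:4|rd=12:4|pad=0:8 ⇒ 0x6c00 ⇒ little 00 6c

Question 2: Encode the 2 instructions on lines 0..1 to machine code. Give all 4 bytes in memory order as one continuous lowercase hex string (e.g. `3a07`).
02b0f01b

0. call fields op=0xb:4|imm=2:12 → word b002h → 02 b0
1. sum fields op=0x1:4|rd=11:4|rs=15:4|pad=0:4 → word 1bf0h → f0 1b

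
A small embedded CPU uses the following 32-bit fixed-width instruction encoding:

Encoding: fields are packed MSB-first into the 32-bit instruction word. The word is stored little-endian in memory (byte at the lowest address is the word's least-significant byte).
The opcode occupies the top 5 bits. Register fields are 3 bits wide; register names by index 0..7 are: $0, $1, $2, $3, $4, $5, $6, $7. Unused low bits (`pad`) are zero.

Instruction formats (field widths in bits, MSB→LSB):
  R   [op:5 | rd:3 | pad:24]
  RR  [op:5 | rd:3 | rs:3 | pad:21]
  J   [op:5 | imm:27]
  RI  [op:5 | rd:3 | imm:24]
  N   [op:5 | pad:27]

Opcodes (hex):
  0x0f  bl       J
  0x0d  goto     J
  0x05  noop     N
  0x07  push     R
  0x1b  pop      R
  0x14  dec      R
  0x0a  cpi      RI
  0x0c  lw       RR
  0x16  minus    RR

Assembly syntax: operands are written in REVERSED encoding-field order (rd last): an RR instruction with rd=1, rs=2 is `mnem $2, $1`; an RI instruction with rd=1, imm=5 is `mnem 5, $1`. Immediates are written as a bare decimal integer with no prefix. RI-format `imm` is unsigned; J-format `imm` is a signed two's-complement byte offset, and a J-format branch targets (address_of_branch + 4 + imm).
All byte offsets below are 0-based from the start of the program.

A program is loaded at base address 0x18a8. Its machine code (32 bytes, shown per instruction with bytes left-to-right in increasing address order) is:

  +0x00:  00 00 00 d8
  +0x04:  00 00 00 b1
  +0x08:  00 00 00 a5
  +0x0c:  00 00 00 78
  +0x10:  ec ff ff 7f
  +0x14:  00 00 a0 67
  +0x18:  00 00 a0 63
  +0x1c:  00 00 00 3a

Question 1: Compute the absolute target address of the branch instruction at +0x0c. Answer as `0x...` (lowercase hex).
@+0c  little-endian(00 00 00 78) = 0x78000000
  op=0x78000000>>27=0xf ⇒ bl (J)
  imm@[26:0]=0x0 ⇒ 0
  target = base 0x18a8 + off 0x0c + 4 + imm 0 = 0x18b8

0x18b8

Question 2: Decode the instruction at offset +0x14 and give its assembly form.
off 0x14: read 00 00 a0 67 as little → 0x67a00000
  op=0x67a00000>>27=0xc ⇒ lw (RR)
  rd@[26:24]=0x7 ⇒ $7
  rs@[23:21]=0x5 ⇒ $5

lw $5, $7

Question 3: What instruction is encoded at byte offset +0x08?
dec $5

[08] 00 00 00 a5 → 0xa5000000
  op=0xa5000000>>27=0x14 ⇒ dec (R)
  rd@[26:24]=0x5 ⇒ $5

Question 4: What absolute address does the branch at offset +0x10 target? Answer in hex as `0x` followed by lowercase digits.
0x18a8

@+10  little-endian(ec ff ff 7f) = 0x7fffffec
  op=0x7fffffec>>27=0xf ⇒ bl (J)
  imm: (w>>0)&0x7ffffff=0x7ffffec (s27→-20) → -20
  target = base 0x18a8 + off 0x10 + 4 + imm -20 = 0x18a8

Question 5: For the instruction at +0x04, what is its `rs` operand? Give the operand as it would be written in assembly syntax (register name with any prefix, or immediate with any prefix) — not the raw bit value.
@+04  little-endian(00 00 00 b1) = 0xb1000000
  op=0xb1000000>>27=0x16 ⇒ minus (RR)
  [26:24] rd=1 = $1
  [23:21] rs=0 = $0

$0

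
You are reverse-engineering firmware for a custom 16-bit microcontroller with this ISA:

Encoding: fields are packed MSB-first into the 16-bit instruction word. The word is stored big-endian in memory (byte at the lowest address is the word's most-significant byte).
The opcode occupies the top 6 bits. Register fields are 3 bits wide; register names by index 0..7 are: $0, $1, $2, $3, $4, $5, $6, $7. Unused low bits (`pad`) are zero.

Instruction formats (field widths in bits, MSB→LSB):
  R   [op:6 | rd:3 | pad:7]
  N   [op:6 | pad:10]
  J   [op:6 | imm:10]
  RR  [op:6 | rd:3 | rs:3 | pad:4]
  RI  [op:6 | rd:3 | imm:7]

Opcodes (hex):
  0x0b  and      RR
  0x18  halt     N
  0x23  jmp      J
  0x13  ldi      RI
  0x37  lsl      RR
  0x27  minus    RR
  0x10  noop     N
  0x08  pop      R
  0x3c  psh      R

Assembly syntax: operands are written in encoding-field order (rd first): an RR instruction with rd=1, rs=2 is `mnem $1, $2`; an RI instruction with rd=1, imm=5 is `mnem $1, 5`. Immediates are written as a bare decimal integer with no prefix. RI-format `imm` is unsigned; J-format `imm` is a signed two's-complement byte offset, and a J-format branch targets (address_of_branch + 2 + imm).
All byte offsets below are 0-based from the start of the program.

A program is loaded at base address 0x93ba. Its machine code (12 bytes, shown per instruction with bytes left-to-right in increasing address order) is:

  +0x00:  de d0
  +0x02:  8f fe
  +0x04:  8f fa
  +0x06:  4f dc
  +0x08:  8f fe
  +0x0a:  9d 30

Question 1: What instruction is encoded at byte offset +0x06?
ldi $7, 92

[06] 4f dc → 0x4fdc
  top 6b → 0x13 → ldi [RI]
  [9:7] rd=7 = $7
  [6:0] imm=92 = 92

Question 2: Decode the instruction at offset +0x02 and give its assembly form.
jmp -2

+0x02: 8f fe ⇒ word 0x8ffe (big)
  op=0x8ffe>>10=0x23 ⇒ jmp (J)
  [9:0] imm=1022 (s10→-2) = -2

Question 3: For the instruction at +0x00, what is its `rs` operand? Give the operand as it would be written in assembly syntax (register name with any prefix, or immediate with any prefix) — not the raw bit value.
$5

@+00  big-endian(de d0) = 0xded0
  opcode bits[15:10]=0x37: lsl/RR
  [9:7] rd=5 = $5
  [6:4] rs=5 = $5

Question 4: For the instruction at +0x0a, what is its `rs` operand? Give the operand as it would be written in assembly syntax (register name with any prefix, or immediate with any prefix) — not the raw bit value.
$3

+0x0a: 9d 30 ⇒ word 0x9d30 (big)
  top 6b → 0x27 → minus [RR]
  [9:7] rd=2 = $2
  [6:4] rs=3 = $3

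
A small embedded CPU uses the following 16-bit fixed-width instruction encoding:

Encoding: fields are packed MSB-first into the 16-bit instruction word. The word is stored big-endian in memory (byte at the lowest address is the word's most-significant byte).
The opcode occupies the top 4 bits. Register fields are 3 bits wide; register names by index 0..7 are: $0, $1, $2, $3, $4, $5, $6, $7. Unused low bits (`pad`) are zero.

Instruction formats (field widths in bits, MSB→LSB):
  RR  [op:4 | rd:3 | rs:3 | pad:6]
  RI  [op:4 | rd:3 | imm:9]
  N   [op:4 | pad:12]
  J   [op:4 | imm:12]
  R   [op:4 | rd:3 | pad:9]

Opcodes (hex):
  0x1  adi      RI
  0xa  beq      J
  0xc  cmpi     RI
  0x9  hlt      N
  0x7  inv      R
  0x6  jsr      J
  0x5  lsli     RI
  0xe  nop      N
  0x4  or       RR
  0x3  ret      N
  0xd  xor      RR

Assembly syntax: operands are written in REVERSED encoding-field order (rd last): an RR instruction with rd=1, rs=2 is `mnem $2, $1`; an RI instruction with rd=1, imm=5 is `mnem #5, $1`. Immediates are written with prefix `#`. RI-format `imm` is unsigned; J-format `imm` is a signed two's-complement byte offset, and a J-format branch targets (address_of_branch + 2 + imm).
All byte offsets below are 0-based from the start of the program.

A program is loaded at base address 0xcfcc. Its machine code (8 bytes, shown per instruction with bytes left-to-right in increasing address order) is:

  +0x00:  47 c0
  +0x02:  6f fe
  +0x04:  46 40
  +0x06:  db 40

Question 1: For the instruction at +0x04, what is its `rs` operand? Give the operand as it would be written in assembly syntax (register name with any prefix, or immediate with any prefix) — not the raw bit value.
[04] 46 40 → 0x4640
  top 4b → 0x4 → or [RR]
  rd: (w>>9)&0x7=0x3 → $3
  rs: (w>>6)&0x7=0x1 → $1

$1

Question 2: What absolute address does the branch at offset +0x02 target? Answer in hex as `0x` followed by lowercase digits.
off 0x02: read 6f fe as big → 0x6ffe
  top 4b → 0x6 → jsr [J]
  imm: (w>>0)&0xfff=0xffe (s12→-2) → #-2
  target = base 0xcfcc + off 0x02 + 2 + imm -2 = 0xcfce

0xcfce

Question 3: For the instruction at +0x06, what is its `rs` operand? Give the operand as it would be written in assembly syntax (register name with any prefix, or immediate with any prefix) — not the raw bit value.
$5

off 0x06: read db 40 as big → 0xdb40
  top 4b → 0xd → xor [RR]
  rd: (w>>9)&0x7=0x5 → $5
  rs: (w>>6)&0x7=0x5 → $5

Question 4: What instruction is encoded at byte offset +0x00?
[00] 47 c0 → 0x47c0
  op=0x47c0>>12=0x4 ⇒ or (RR)
  rd@[11:9]=0x3 ⇒ $3
  rs@[8:6]=0x7 ⇒ $7

or $7, $3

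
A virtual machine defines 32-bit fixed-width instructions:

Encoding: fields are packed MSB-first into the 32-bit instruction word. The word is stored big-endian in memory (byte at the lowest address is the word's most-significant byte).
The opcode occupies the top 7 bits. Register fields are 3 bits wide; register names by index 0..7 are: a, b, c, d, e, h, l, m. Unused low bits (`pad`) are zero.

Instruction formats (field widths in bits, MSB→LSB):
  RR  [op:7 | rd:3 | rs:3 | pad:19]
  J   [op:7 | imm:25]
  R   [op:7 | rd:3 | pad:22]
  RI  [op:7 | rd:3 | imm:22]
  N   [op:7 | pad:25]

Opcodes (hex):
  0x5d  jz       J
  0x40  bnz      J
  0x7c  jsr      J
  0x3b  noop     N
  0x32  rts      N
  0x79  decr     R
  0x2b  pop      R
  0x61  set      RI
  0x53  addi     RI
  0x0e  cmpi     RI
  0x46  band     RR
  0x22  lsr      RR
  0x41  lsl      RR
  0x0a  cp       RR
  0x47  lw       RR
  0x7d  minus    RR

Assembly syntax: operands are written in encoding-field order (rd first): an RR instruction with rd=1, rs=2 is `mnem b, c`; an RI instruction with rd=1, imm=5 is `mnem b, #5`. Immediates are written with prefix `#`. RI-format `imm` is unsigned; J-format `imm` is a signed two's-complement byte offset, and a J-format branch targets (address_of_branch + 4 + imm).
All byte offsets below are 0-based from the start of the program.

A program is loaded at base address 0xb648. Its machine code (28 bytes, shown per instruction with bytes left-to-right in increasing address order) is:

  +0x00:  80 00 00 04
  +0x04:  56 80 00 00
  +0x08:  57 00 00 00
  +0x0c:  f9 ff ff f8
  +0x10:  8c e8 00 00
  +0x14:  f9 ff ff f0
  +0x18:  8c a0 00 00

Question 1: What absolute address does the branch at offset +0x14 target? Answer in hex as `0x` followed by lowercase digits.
[14] f9 ff ff f0 → 0xf9fffff0
  op=0xf9fffff0>>25=0x7c ⇒ jsr (J)
  [24:0] imm=33554416 (s25→-16) = #-16
  target = base 0xb648 + off 0x14 + 4 + imm -16 = 0xb650

0xb650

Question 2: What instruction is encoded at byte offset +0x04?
+0x04: 56 80 00 00 ⇒ word 0x56800000 (big)
  top 7b → 0x2b → pop [R]
  rd: (w>>22)&0x7=0x2 → c

pop c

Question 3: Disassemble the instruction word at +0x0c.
jsr #-8

+0x0c: f9 ff ff f8 ⇒ word 0xf9fffff8 (big)
  op=0xf9fffff8>>25=0x7c ⇒ jsr (J)
  imm: (w>>0)&0x1ffffff=0x1fffff8 (s25→-8) → #-8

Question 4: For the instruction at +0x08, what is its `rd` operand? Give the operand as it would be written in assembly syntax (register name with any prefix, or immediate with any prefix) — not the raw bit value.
e

@+08  big-endian(57 00 00 00) = 0x57000000
  op=0x57000000>>25=0x2b ⇒ pop (R)
  rd: (w>>22)&0x7=0x4 → e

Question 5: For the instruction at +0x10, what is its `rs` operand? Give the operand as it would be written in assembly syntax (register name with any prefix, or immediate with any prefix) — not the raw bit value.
h

[10] 8c e8 00 00 → 0x8ce80000
  op=0x8ce80000>>25=0x46 ⇒ band (RR)
  rd@[24:22]=0x3 ⇒ d
  rs@[21:19]=0x5 ⇒ h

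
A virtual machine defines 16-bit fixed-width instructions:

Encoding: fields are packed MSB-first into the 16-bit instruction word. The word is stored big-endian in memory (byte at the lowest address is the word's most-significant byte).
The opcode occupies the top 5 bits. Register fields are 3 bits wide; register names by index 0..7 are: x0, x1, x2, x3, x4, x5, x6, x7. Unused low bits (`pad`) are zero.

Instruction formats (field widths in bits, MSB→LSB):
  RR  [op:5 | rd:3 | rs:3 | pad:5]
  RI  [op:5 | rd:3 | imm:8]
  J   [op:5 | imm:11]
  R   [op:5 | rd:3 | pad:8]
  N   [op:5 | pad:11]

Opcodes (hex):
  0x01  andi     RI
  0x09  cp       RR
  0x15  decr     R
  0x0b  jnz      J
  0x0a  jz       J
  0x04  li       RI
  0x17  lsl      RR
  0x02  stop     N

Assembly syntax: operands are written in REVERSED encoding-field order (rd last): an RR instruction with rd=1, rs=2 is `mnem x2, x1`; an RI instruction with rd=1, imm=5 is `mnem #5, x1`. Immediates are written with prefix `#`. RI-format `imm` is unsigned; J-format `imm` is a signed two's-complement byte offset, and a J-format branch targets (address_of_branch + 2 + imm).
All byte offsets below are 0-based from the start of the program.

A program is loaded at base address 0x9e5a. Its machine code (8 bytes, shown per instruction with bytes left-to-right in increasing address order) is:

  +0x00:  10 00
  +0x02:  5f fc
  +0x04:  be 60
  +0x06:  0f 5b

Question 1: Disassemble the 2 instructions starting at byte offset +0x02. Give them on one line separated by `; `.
@+02  big-endian(5f fc) = 0x5ffc
  top 5b → 0xb → jnz [J]
  imm: (w>>0)&0x7ff=0x7fc (s11→-4) → #-4
@+04  big-endian(be 60) = 0xbe60
  top 5b → 0x17 → lsl [RR]
  rd: (w>>8)&0x7=0x6 → x6
  rs: (w>>5)&0x7=0x3 → x3

jnz #-4; lsl x3, x6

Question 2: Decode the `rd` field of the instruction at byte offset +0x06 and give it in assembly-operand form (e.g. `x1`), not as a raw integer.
off 0x06: read 0f 5b as big → 0x0f5b
  op=0x0f5b>>11=0x1 ⇒ andi (RI)
  rd: (w>>8)&0x7=0x7 → x7
  imm: (w>>0)&0xff=0x5b → #91

x7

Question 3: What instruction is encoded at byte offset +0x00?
stop

off 0x00: read 10 00 as big → 0x1000
  op=0x1000>>11=0x2 ⇒ stop (N)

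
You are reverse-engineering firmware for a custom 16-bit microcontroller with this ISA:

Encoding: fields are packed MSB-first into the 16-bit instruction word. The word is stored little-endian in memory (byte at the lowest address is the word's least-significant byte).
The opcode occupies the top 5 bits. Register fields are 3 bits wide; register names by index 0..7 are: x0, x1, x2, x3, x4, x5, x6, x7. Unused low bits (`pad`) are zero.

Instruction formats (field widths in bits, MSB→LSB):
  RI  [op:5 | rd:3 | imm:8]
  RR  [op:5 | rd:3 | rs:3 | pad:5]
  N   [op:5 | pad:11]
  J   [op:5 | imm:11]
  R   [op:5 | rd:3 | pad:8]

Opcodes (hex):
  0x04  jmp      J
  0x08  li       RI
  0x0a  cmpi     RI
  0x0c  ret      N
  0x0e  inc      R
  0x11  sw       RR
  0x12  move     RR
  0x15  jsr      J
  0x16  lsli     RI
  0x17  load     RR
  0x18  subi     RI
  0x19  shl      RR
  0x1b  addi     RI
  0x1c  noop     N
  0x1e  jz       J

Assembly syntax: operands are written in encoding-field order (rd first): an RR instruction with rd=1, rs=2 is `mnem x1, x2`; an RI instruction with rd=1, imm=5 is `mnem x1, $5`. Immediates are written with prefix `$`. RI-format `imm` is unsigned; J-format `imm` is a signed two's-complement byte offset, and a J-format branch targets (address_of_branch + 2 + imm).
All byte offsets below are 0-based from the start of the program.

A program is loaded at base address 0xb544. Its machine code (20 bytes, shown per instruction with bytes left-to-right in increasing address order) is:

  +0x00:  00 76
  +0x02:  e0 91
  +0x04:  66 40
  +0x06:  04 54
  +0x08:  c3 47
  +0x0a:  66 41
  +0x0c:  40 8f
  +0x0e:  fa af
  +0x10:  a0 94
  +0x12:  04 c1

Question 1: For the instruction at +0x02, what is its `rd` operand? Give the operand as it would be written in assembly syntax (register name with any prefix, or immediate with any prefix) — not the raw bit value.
+0x02: e0 91 ⇒ word 0x91e0 (little)
  top 5b → 0x12 → move [RR]
  [10:8] rd=1 = x1
  [7:5] rs=7 = x7

x1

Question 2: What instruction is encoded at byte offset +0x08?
off 0x08: read c3 47 as little → 0x47c3
  op=0x47c3>>11=0x8 ⇒ li (RI)
  rd@[10:8]=0x7 ⇒ x7
  imm@[7:0]=0xc3 ⇒ $195

li x7, $195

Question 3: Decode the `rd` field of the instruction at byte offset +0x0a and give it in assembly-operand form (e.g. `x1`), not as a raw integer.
x1

off 0x0a: read 66 41 as little → 0x4166
  opcode bits[15:11]=0x8: li/RI
  [10:8] rd=1 = x1
  [7:0] imm=102 = $102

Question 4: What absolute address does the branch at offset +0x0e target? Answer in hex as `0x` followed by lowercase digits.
off 0x0e: read fa af as little → 0xaffa
  top 5b → 0x15 → jsr [J]
  [10:0] imm=2042 (s11→-6) = $-6
  target = base 0xb544 + off 0x0e + 2 + imm -6 = 0xb54e

0xb54e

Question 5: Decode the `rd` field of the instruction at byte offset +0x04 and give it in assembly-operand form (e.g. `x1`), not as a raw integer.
[04] 66 40 → 0x4066
  opcode bits[15:11]=0x8: li/RI
  rd: (w>>8)&0x7=0x0 → x0
  imm: (w>>0)&0xff=0x66 → $102

x0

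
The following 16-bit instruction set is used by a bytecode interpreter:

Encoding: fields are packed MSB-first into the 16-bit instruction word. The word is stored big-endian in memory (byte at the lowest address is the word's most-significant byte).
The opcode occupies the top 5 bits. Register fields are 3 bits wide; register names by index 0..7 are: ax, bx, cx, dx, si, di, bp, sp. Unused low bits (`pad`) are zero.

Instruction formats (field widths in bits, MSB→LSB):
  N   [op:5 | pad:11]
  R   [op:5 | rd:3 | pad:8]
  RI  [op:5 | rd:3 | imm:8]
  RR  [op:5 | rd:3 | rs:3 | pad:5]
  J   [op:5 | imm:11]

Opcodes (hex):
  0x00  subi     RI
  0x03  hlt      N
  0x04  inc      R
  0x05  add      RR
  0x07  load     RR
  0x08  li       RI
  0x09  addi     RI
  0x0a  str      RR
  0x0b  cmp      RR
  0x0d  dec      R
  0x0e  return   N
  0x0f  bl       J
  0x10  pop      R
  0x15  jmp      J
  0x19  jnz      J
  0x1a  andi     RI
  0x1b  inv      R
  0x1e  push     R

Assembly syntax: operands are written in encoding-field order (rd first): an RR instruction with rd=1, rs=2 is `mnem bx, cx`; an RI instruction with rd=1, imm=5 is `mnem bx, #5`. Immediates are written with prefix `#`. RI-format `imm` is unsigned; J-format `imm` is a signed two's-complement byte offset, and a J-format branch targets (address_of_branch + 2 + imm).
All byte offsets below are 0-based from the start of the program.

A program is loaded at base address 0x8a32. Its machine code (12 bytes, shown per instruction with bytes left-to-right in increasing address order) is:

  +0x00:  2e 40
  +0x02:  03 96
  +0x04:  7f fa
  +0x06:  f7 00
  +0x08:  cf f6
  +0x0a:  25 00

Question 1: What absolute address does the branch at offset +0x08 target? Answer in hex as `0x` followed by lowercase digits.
0x8a32

off 0x08: read cf f6 as big → 0xcff6
  top 5b → 0x19 → jnz [J]
  imm: (w>>0)&0x7ff=0x7f6 (s11→-10) → #-10
  target = base 0x8a32 + off 0x08 + 2 + imm -10 = 0x8a32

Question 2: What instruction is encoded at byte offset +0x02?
[02] 03 96 → 0x0396
  op=0x0396>>11=0x0 ⇒ subi (RI)
  [10:8] rd=3 = dx
  [7:0] imm=150 = #150

subi dx, #150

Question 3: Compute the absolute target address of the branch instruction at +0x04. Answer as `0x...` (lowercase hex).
[04] 7f fa → 0x7ffa
  opcode bits[15:11]=0xf: bl/J
  [10:0] imm=2042 (s11→-6) = #-6
  target = base 0x8a32 + off 0x04 + 2 + imm -6 = 0x8a32

0x8a32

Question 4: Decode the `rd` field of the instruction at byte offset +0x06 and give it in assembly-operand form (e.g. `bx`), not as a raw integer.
off 0x06: read f7 00 as big → 0xf700
  opcode bits[15:11]=0x1e: push/R
  [10:8] rd=7 = sp

sp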